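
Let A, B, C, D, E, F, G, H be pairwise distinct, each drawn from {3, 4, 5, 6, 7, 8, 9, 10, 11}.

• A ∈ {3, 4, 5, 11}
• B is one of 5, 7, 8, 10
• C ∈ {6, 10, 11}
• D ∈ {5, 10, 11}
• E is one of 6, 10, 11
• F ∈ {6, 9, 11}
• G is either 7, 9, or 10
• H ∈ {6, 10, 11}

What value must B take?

C, E, H between them cover only {6, 10, 11} — a naked triple. Remove those values from A, B, D, F, G.
D must be 5 (only option left). Strike 5 from A, B.
That leaves F = 9. Remove 9 from G.
G must be 7 (only option left). Remove 7 from B.
So B = 8.

8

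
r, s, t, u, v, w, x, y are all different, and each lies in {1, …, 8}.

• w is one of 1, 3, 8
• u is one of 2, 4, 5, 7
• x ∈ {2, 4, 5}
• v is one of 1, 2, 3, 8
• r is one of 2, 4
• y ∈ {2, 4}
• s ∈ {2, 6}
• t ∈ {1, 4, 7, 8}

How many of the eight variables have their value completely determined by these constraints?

3

The 8 variables draw from only 8 values {1, 2, 3, 4, 5, 6, 7, 8}, so each is used; only s can be 6, hence s = 6.
r and y between them cover only {2, 4} — a naked pair. Remove those values from t, u, v, x.
x must be 5 (only option left). Strike 5 from u.
u must be 7 (only option left). Remove 7 from t.
Determined: s=6, u=7, x=5. The other variables each still have more than one consistent value. That makes 3.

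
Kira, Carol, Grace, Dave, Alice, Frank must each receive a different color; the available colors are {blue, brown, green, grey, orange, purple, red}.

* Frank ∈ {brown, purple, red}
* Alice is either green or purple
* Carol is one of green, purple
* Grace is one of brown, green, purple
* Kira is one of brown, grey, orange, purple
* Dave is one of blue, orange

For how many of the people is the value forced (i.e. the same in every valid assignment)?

Carol and Alice between them cover only {green, purple} — a naked pair. Remove those values from Kira, Grace, Frank.
Grace must be brown (only option left). So Kira, Frank can't be brown.
That leaves Frank = red.
Determined: Grace=brown, Frank=red. The other people each still have more than one consistent value. That makes 2.

2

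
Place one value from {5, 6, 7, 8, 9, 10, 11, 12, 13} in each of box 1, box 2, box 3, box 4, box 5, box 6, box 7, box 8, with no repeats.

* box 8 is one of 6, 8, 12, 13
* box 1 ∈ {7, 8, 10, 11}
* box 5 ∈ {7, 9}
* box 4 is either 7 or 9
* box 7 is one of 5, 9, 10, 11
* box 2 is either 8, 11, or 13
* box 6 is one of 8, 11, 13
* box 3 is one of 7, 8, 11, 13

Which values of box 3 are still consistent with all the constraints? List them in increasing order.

The 2 variables box 4 and box 5 are confined to {7, 9}, which locks those values in; drop them from box 1, box 3, box 7.
box 2, box 3, box 6 share exactly the 3 values {8, 11, 13}; by pigeonhole those values go to them, so strike 8, 11, 13 from box 1, box 7, box 8.
That leaves box 1 = 10. Remove 10 from box 7.
box 7 has just one choice, so box 7 = 5.
No further eliminations apply; box 3 can still be any of 8, 11, 13.

8, 11, 13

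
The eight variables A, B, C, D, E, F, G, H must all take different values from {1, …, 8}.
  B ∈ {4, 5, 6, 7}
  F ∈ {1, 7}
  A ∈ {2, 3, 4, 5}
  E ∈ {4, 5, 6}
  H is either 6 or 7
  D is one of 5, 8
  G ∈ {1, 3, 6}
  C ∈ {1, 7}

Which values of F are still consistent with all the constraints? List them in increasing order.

Among the 8 variables, 2 fits only A (and all 8 values in {1, 2, 3, 4, 5, 6, 7, 8} must be used), so A = 2.
The 7 still-open variables together cover exactly {1, 3, 4, 5, 6, 7, 8} — 7 values for 7 variables — and 3 appears only in G's list, so G = 3.
Among the 6 still-open variables, 8 fits only D (and all 6 values in {1, 4, 5, 6, 7, 8} must be used), so D = 8.
The 2 variables C and F are confined to {1, 7}, which locks those values in; drop them from B, H.
H has just one choice, so H = 6. Remove 6 from B, E.
No further eliminations apply; F can still be any of 1, 7.

1, 7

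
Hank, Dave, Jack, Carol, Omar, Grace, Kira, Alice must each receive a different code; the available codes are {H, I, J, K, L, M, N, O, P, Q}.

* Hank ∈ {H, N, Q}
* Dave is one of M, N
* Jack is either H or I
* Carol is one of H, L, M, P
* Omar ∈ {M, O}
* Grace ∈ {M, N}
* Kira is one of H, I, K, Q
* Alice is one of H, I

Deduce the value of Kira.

Dave and Grace between them cover only {M, N} — a naked pair. Remove those values from Hank, Carol, Omar.
Omar must be O (only option left).
Jack and Alice between them cover only {H, I} — a naked pair. Remove those values from Hank, Carol, Kira.
That leaves Hank = Q. Remove Q from Kira.
So Kira = K.

K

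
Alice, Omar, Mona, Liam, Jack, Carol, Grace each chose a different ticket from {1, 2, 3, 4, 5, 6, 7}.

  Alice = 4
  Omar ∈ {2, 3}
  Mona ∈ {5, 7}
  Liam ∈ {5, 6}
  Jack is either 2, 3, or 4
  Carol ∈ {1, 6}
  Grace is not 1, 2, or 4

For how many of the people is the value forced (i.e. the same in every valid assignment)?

Alice has just one choice, so Alice = 4. Eliminate 4 elsewhere: Jack.
The 6 still-open variables draw from only 6 values {1, 2, 3, 5, 6, 7}, so each is used; only Carol can be 1, hence Carol = 1.
Omar and Jack between them cover only {2, 3} — a naked pair. Remove those values from Grace.
Determined: Alice=4, Carol=1. The other people each still have more than one consistent value. That makes 2.

2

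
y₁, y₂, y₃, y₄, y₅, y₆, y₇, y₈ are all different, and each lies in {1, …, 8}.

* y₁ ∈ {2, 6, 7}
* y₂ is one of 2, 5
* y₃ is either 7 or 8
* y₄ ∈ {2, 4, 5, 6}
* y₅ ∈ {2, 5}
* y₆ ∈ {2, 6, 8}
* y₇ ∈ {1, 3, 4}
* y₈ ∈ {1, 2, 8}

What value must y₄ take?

Among the 8 variables, 3 fits only y₇ (and all 8 values in {1, 2, 3, 4, 5, 6, 7, 8} must be used), so y₇ = 3.
The 7 still-open variables together cover exactly {1, 2, 4, 5, 6, 7, 8} — 7 values for 7 variables — and 1 appears only in y₈'s list, so y₈ = 1.
The 6 still-open variables draw from only 6 values {2, 4, 5, 6, 7, 8}, so each is used; only y₄ can be 4, hence y₄ = 4.

4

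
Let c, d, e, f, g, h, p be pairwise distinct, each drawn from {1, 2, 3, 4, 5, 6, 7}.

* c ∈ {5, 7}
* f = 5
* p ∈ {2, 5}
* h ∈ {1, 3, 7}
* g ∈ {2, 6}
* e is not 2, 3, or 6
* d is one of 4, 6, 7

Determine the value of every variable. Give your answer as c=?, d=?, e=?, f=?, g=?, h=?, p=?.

f has just one choice, so f = 5. Remove 5 from c, e, p.
p's domain is down to {2}, so p = 2. Strike 2 from g.
That leaves c = 7. Strike 7 from d, e, h.
g's domain is down to {6}, so g = 6. Eliminate 6 elsewhere: d.
d has just one choice, so d = 4. So e can't be 4.
That leaves e = 1. Remove 1 from h.
h must be 3 (only option left).

c=7, d=4, e=1, f=5, g=6, h=3, p=2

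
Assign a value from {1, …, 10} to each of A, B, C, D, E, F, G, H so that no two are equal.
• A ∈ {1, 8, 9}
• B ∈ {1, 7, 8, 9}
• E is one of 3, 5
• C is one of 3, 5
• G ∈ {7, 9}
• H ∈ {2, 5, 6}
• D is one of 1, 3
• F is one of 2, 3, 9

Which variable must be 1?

Among the 8 variables, 6 fits only H (and all 8 values in {1, 2, 3, 5, 6, 7, 8, 9} must be used), so H = 6.
Among the 7 still-open variables, 2 fits only F (and all 7 values in {1, 2, 3, 5, 7, 8, 9} must be used), so F = 2.
C and E share exactly the 2 values {3, 5}; by pigeonhole those values go to them, so strike 3, 5 from D.
So 1 goes to D.

D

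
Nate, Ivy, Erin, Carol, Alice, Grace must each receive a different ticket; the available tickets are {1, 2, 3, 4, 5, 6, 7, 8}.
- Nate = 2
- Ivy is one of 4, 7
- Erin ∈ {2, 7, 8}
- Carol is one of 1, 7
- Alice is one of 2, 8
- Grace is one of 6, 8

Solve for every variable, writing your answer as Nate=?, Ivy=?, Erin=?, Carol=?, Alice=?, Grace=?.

Nate must be 2 (only option left). Eliminate 2 elsewhere: Erin, Alice.
Alice has just one choice, so Alice = 8. Strike 8 from Erin, Grace.
Grace must be 6 (only option left).
That leaves Erin = 7. Strike 7 from Ivy, Carol.
Carol must be 1 (only option left).
Ivy has just one choice, so Ivy = 4.

Nate=2, Ivy=4, Erin=7, Carol=1, Alice=8, Grace=6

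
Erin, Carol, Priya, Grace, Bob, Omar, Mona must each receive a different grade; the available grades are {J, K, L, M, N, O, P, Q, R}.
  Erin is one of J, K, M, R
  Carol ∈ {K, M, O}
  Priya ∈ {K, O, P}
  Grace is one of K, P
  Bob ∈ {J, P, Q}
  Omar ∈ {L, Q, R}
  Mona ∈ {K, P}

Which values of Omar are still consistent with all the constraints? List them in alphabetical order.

L, Q, R

The 2 variables Grace and Mona are confined to {K, P}, which locks those values in; drop them from Erin, Carol, Priya, Bob.
That leaves Priya = O. Strike O from Carol.
Carol has just one choice, so Carol = M. Strike M from Erin.
No further eliminations apply; Omar can still be any of L, Q, R.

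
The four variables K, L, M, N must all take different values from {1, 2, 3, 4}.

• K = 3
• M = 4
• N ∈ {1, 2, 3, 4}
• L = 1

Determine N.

K has just one choice, so K = 3. Eliminate 3 elsewhere: N.
L's domain is down to {1}, so L = 1. So N can't be 1.
M has just one choice, so M = 4. Strike 4 from N.
So N = 2.

2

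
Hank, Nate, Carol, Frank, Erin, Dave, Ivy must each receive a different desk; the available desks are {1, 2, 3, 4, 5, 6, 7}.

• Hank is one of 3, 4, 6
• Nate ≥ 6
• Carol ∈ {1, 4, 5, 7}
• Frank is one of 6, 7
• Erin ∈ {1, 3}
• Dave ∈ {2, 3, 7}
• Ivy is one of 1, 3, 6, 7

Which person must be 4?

Hank

The 7 variables draw from only 7 values {1, 2, 3, 4, 5, 6, 7}, so each is used; only Dave can be 2, hence Dave = 2.
The 6 still-open variables together cover exactly {1, 3, 4, 5, 6, 7} — 6 values for 6 variables — and 5 appears only in Carol's list, so Carol = 5.
The 5 still-open variables together cover exactly {1, 3, 4, 6, 7} — 5 values for 5 variables — and 4 appears only in Hank's list, so Hank = 4.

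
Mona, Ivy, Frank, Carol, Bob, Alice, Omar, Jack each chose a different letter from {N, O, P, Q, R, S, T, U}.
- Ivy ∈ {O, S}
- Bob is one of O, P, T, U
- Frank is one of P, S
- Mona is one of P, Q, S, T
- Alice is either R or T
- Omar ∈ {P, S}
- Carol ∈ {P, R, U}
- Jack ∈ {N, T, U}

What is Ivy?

Among the 8 variables, N fits only Jack (and all 8 values in {N, O, P, Q, R, S, T, U} must be used), so Jack = N.
The 7 still-open variables draw from only 7 values {O, P, Q, R, S, T, U}, so each is used; only Mona can be Q, hence Mona = Q.
The 2 variables Frank and Omar are confined to {P, S}, which locks those values in; drop them from Ivy, Carol, Bob.
So Ivy = O.

O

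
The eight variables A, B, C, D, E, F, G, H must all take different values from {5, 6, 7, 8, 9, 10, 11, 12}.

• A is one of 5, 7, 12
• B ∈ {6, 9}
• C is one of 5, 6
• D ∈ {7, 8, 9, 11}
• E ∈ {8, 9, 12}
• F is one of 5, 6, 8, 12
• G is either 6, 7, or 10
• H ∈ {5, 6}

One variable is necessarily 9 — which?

B

The 8 variables together cover exactly {5, 6, 7, 8, 9, 10, 11, 12} — 8 values for 8 variables — and 10 appears only in G's list, so G = 10.
Among the 7 still-open variables, 11 fits only D (and all 7 values in {5, 6, 7, 8, 9, 11, 12} must be used), so D = 11.
The 6 still-open variables draw from only 6 values {5, 6, 7, 8, 9, 12}, so each is used; only A can be 7, hence A = 7.
The 2 variables C and H are confined to {5, 6}, which locks those values in; drop them from B, F.
So 9 goes to B.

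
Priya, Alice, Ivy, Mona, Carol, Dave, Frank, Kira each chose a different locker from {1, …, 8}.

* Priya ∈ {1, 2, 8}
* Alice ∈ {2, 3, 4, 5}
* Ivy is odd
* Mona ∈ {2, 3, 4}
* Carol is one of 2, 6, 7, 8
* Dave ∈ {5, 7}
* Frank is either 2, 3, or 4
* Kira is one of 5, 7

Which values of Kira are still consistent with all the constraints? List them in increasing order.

Among the 8 variables, 6 fits only Carol (and all 8 values in {1, 2, 3, 4, 5, 6, 7, 8} must be used), so Carol = 6.
The 7 still-open variables draw from only 7 values {1, 2, 3, 4, 5, 7, 8}, so each is used; only Priya can be 8, hence Priya = 8.
Among the 6 still-open variables, 1 fits only Ivy (and all 6 values in {1, 2, 3, 4, 5, 7} must be used), so Ivy = 1.
The 2 variables Dave and Kira are confined to {5, 7}, which locks those values in; drop them from Alice.
No further eliminations apply; Kira can still be any of 5, 7.

5, 7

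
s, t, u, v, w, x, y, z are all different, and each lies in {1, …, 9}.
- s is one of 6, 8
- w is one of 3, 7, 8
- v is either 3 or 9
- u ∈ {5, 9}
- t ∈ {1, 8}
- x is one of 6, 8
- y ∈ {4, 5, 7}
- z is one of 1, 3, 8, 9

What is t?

1

The 8 variables together cover exactly {1, 3, 4, 5, 6, 7, 8, 9} — 8 values for 8 variables — and 4 appears only in y's list, so y = 4.
The 7 still-open variables draw from only 7 values {1, 3, 5, 6, 7, 8, 9}, so each is used; only u can be 5, hence u = 5.
The 6 still-open variables draw from only 6 values {1, 3, 6, 7, 8, 9}, so each is used; only w can be 7, hence w = 7.
The 2 variables s and x are confined to {6, 8}, which locks those values in; drop them from t, z.
So t = 1.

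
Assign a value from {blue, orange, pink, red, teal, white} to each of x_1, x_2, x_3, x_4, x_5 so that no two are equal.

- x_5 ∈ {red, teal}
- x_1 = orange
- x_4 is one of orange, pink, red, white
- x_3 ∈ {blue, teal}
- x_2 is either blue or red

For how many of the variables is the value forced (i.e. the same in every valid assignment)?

x_1 has just one choice, so x_1 = orange. Remove orange from x_4.
The 3 variables x_2, x_3, x_5 are confined to {blue, red, teal}, which locks those values in; drop them from x_4.
Determined: x_1=orange. The other variables each still have more than one consistent value. That makes 1.

1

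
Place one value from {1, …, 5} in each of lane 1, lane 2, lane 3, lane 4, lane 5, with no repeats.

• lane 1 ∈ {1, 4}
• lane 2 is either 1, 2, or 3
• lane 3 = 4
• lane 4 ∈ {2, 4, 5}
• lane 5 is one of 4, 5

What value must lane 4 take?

2

lane 3 has just one choice, so lane 3 = 4. Remove 4 from lane 1, lane 4, lane 5.
That leaves lane 5 = 5. Eliminate 5 elsewhere: lane 4.
So lane 4 = 2.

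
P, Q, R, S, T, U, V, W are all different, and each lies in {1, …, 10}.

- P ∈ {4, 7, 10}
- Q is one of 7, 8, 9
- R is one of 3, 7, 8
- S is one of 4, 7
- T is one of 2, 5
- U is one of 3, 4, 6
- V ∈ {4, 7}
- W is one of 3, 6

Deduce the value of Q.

9

S and V share exactly the 2 values {4, 7}; by pigeonhole those values go to them, so strike 4, 7 from P, Q, R, U.
That leaves P = 10.
U and W share exactly the 2 values {3, 6}; by pigeonhole those values go to them, so strike 3, 6 from R.
R has just one choice, so R = 8. Remove 8 from Q.
So Q = 9.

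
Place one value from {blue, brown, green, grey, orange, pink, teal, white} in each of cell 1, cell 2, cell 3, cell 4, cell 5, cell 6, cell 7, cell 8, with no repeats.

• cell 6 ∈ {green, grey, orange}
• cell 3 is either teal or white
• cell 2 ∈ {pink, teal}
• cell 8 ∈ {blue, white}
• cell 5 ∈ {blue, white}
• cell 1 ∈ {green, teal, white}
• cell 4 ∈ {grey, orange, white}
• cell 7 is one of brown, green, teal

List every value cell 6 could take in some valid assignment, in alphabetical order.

grey, orange

The 8 variables together cover exactly {blue, brown, green, grey, orange, pink, teal, white} — 8 values for 8 variables — and brown appears only in cell 7's list, so cell 7 = brown.
The 7 still-open variables together cover exactly {blue, green, grey, orange, pink, teal, white} — 7 values for 7 variables — and pink appears only in cell 2's list, so cell 2 = pink.
The 2 variables cell 5 and cell 8 are confined to {blue, white}, which locks those values in; drop them from cell 1, cell 3, cell 4.
cell 3's domain is down to {teal}, so cell 3 = teal. Eliminate teal elsewhere: cell 1.
That leaves cell 1 = green. Strike green from cell 6.
No further eliminations apply; cell 6 can still be any of grey, orange.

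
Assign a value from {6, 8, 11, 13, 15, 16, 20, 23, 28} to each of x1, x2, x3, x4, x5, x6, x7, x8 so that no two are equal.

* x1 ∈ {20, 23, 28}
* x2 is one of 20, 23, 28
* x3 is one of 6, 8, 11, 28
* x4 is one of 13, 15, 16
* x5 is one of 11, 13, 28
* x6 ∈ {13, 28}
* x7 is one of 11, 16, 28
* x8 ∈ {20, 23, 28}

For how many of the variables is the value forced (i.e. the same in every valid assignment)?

The 3 variables x1, x2, x8 are confined to {20, 23, 28}, which locks those values in; drop them from x3, x5, x6, x7.
That leaves x6 = 13. Eliminate 13 elsewhere: x4, x5.
That leaves x5 = 11. So x3, x7 can't be 11.
x7 must be 16 (only option left). Remove 16 from x4.
x4's domain is down to {15}, so x4 = 15.
Determined: x4=15, x5=11, x6=13, x7=16. The other variables each still have more than one consistent value. That makes 4.

4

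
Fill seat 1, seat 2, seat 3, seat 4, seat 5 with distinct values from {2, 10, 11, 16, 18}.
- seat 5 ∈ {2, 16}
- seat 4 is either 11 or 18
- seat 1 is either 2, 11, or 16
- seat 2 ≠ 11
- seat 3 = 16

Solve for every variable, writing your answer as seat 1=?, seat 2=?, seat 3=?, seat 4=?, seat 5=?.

seat 1=11, seat 2=10, seat 3=16, seat 4=18, seat 5=2

seat 3 must be 16 (only option left). Remove 16 from seat 1, seat 2, seat 5.
seat 5 must be 2 (only option left). So seat 1, seat 2 can't be 2.
seat 1 must be 11 (only option left). Strike 11 from seat 4.
That leaves seat 4 = 18. Eliminate 18 elsewhere: seat 2.
seat 2 must be 10 (only option left).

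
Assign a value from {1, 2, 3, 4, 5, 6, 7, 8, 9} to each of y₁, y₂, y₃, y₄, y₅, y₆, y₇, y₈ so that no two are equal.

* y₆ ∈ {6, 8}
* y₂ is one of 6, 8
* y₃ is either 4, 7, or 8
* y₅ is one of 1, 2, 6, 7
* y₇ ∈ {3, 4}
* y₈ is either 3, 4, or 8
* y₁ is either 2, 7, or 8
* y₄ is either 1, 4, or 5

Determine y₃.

The 8 variables draw from only 8 values {1, 2, 3, 4, 5, 6, 7, 8}, so each is used; only y₄ can be 5, hence y₄ = 5.
The 7 still-open variables draw from only 7 values {1, 2, 3, 4, 6, 7, 8}, so each is used; only y₅ can be 1, hence y₅ = 1.
The 6 still-open variables together cover exactly {2, 3, 4, 6, 7, 8} — 6 values for 6 variables — and 2 appears only in y₁'s list, so y₁ = 2.
Among the 5 still-open variables, 7 fits only y₃ (and all 5 values in {3, 4, 6, 7, 8} must be used), so y₃ = 7.

7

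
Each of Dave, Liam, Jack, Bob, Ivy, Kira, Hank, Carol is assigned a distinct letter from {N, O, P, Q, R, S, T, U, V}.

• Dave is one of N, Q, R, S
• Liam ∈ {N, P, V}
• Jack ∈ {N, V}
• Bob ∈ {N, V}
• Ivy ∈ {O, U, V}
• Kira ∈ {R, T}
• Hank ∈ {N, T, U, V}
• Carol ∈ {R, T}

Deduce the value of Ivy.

Jack and Bob share exactly the 2 values {N, V}; by pigeonhole those values go to them, so strike N, V from Dave, Liam, Ivy, Hank.
Liam must be P (only option left).
Kira and Carol between them cover only {R, T} — a naked pair. Remove those values from Dave, Hank.
Hank has just one choice, so Hank = U. Remove U from Ivy.
So Ivy = O.

O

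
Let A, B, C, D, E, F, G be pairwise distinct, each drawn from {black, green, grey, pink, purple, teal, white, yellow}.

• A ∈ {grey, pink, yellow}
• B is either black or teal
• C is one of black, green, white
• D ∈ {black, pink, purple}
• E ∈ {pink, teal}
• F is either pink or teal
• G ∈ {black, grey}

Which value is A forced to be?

E and F share exactly the 2 values {pink, teal}; by pigeonhole those values go to them, so strike pink, teal from A, B, D.
B must be black (only option left). Eliminate black elsewhere: C, D, G.
D's domain is down to {purple}, so D = purple.
G has just one choice, so G = grey. Remove grey from A.
So A = yellow.

yellow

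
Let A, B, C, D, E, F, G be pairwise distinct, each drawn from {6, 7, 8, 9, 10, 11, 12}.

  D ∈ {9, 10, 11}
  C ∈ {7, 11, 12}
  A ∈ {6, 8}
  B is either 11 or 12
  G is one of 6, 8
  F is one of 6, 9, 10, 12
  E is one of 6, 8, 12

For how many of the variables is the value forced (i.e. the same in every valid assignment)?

The 7 variables together cover exactly {6, 7, 8, 9, 10, 11, 12} — 7 values for 7 variables — and 7 appears only in C's list, so C = 7.
A and G share exactly the 2 values {6, 8}; by pigeonhole those values go to them, so strike 6, 8 from E, F.
E's domain is down to {12}, so E = 12. Strike 12 from B, F.
B's domain is down to {11}, so B = 11. Remove 11 from D.
Determined: B=11, C=7, E=12. The other variables each still have more than one consistent value. That makes 3.

3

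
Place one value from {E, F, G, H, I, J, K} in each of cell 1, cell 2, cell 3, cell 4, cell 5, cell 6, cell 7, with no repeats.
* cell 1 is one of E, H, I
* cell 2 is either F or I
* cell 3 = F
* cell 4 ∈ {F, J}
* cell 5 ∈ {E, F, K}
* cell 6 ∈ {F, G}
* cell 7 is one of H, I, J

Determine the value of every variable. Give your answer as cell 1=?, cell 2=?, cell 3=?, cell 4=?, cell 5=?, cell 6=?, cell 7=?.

cell 1=E, cell 2=I, cell 3=F, cell 4=J, cell 5=K, cell 6=G, cell 7=H

cell 3's domain is down to {F}, so cell 3 = F. Eliminate F elsewhere: cell 2, cell 4, cell 5, cell 6.
cell 4's domain is down to {J}, so cell 4 = J. Remove J from cell 7.
cell 6 must be G (only option left).
cell 2 has just one choice, so cell 2 = I. Eliminate I elsewhere: cell 1, cell 7.
That leaves cell 7 = H. Remove H from cell 1.
cell 1 must be E (only option left). Strike E from cell 5.
That leaves cell 5 = K.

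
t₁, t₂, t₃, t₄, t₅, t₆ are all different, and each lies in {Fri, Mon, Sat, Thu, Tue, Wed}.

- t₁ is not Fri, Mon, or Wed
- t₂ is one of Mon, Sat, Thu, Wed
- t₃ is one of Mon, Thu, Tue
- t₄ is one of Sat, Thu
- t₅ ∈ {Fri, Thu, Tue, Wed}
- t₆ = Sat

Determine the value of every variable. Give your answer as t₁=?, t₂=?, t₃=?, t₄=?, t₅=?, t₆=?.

t₁=Tue, t₂=Wed, t₃=Mon, t₄=Thu, t₅=Fri, t₆=Sat

t₆'s domain is down to {Sat}, so t₆ = Sat. Remove Sat from t₁, t₂, t₄.
t₄ has just one choice, so t₄ = Thu. So t₁, t₂, t₃, t₅ can't be Thu.
t₁ has just one choice, so t₁ = Tue. Strike Tue from t₃, t₅.
t₃'s domain is down to {Mon}, so t₃ = Mon. Strike Mon from t₂.
t₂'s domain is down to {Wed}, so t₂ = Wed. Remove Wed from t₅.
t₅ has just one choice, so t₅ = Fri.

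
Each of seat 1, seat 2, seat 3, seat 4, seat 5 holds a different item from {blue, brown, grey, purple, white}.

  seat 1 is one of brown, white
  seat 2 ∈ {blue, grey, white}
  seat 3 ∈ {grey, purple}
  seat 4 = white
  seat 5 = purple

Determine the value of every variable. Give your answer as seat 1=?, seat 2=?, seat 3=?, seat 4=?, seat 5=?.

seat 4 has just one choice, so seat 4 = white. Eliminate white elsewhere: seat 1, seat 2.
That leaves seat 5 = purple. Remove purple from seat 3.
seat 1 has just one choice, so seat 1 = brown.
That leaves seat 3 = grey. So seat 2 can't be grey.
seat 2 must be blue (only option left).

seat 1=brown, seat 2=blue, seat 3=grey, seat 4=white, seat 5=purple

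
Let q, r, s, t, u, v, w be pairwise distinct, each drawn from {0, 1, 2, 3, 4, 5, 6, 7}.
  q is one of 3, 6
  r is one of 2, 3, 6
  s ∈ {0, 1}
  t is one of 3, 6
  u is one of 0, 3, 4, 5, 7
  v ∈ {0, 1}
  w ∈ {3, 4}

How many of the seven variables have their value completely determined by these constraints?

q and t share exactly the 2 values {3, 6}; by pigeonhole those values go to them, so strike 3, 6 from r, u, w.
That leaves r = 2.
w's domain is down to {4}, so w = 4. Strike 4 from u.
The 2 variables s and v are confined to {0, 1}, which locks those values in; drop them from u.
Determined: r=2, w=4. The other variables each still have more than one consistent value. That makes 2.

2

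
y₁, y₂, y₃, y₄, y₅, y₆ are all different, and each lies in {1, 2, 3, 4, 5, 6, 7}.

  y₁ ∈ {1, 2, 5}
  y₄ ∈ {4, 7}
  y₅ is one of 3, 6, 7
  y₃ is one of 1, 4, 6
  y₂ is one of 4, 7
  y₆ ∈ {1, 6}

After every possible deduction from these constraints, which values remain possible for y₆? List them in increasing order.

The 2 variables y₂ and y₄ are confined to {4, 7}, which locks those values in; drop them from y₃, y₅.
y₃ and y₆ between them cover only {1, 6} — a naked pair. Remove those values from y₁, y₅.
y₅ must be 3 (only option left).
No further eliminations apply; y₆ can still be any of 1, 6.

1, 6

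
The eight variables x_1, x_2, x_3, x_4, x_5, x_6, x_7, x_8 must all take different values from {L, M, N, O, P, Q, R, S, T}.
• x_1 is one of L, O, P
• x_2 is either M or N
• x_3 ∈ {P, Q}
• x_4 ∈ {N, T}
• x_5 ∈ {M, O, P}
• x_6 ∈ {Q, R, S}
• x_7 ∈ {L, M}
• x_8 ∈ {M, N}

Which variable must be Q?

x_3

x_2 and x_8 between them cover only {M, N} — a naked pair. Remove those values from x_4, x_5, x_7.
x_4 must be T (only option left).
x_7's domain is down to {L}, so x_7 = L. Strike L from x_1.
The 2 variables x_1 and x_5 are confined to {O, P}, which locks those values in; drop them from x_3.
So Q goes to x_3.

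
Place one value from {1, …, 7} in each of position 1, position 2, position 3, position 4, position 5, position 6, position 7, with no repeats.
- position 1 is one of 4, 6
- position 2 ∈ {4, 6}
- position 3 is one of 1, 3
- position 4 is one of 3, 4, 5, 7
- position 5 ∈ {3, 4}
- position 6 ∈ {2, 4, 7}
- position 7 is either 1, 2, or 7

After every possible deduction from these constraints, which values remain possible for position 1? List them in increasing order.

4, 6

The 7 variables together cover exactly {1, 2, 3, 4, 5, 6, 7} — 7 values for 7 variables — and 5 appears only in position 4's list, so position 4 = 5.
The 2 variables position 1 and position 2 are confined to {4, 6}, which locks those values in; drop them from position 5, position 6.
position 5's domain is down to {3}, so position 5 = 3. So position 3 can't be 3.
position 3's domain is down to {1}, so position 3 = 1. Strike 1 from position 7.
No further eliminations apply; position 1 can still be any of 4, 6.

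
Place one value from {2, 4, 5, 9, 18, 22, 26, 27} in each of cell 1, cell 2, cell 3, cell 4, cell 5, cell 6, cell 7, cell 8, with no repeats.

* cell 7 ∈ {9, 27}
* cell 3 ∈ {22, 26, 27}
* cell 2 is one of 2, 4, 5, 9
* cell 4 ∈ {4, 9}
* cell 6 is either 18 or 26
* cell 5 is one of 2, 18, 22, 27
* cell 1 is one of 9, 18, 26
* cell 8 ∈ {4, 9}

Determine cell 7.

The 8 variables together cover exactly {2, 4, 5, 9, 18, 22, 26, 27} — 8 values for 8 variables — and 5 appears only in cell 2's list, so cell 2 = 5.
The 7 still-open variables together cover exactly {2, 4, 9, 18, 22, 26, 27} — 7 values for 7 variables — and 2 appears only in cell 5's list, so cell 5 = 2.
The 6 still-open variables draw from only 6 values {4, 9, 18, 22, 26, 27}, so each is used; only cell 3 can be 22, hence cell 3 = 22.
The 5 still-open variables draw from only 5 values {4, 9, 18, 26, 27}, so each is used; only cell 7 can be 27, hence cell 7 = 27.

27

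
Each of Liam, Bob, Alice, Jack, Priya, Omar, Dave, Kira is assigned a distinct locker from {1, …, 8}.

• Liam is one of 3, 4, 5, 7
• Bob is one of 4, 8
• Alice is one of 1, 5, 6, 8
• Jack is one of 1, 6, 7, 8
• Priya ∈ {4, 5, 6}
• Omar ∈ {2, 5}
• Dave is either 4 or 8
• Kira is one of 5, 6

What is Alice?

The 8 variables draw from only 8 values {1, 2, 3, 4, 5, 6, 7, 8}, so each is used; only Omar can be 2, hence Omar = 2.
Among the 7 still-open variables, 3 fits only Liam (and all 7 values in {1, 3, 4, 5, 6, 7, 8} must be used), so Liam = 3.
Among the 6 still-open variables, 7 fits only Jack (and all 6 values in {1, 4, 5, 6, 7, 8} must be used), so Jack = 7.
The 5 still-open variables together cover exactly {1, 4, 5, 6, 8} — 5 values for 5 variables — and 1 appears only in Alice's list, so Alice = 1.

1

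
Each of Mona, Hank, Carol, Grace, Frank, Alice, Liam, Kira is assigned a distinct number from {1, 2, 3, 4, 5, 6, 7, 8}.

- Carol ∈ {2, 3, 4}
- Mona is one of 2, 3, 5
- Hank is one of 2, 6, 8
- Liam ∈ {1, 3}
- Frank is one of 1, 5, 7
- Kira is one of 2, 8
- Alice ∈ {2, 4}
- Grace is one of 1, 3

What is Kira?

8

The 8 variables draw from only 8 values {1, 2, 3, 4, 5, 6, 7, 8}, so each is used; only Hank can be 6, hence Hank = 6.
The 7 still-open variables draw from only 7 values {1, 2, 3, 4, 5, 7, 8}, so each is used; only Frank can be 7, hence Frank = 7.
Among the 6 still-open variables, 5 fits only Mona (and all 6 values in {1, 2, 3, 4, 5, 8} must be used), so Mona = 5.
Among the 5 still-open variables, 8 fits only Kira (and all 5 values in {1, 2, 3, 4, 8} must be used), so Kira = 8.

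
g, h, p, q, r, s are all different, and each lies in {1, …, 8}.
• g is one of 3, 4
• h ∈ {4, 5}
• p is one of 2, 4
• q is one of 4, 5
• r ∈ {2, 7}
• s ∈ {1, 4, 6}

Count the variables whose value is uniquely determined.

h and q share exactly the 2 values {4, 5}; by pigeonhole those values go to them, so strike 4, 5 from g, p, s.
g must be 3 (only option left).
p's domain is down to {2}, so p = 2. Eliminate 2 elsewhere: r.
r has just one choice, so r = 7.
Determined: g=3, p=2, r=7. The other variables each still have more than one consistent value. That makes 3.

3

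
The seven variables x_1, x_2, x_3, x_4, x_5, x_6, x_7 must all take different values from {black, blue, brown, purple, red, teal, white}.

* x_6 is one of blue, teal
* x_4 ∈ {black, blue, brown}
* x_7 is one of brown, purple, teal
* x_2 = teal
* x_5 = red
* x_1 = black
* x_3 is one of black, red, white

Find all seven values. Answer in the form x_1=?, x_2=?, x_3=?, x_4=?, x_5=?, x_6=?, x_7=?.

x_1=black, x_2=teal, x_3=white, x_4=brown, x_5=red, x_6=blue, x_7=purple

x_1 has just one choice, so x_1 = black. Remove black from x_3, x_4.
That leaves x_2 = teal. So x_6, x_7 can't be teal.
x_5 must be red (only option left). So x_3 can't be red.
That leaves x_6 = blue. Eliminate blue elsewhere: x_4.
x_3 must be white (only option left).
That leaves x_4 = brown. Strike brown from x_7.
x_7 must be purple (only option left).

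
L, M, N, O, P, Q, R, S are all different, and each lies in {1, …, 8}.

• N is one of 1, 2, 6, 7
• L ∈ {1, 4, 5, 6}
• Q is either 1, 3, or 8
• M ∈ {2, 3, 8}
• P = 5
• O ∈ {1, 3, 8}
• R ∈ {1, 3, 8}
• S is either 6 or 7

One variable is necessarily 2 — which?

P must be 5 (only option left). Eliminate 5 elsewhere: L.
Among the 7 still-open variables, 4 fits only L (and all 7 values in {1, 2, 3, 4, 6, 7, 8} must be used), so L = 4.
The 3 variables O, Q, R are confined to {1, 3, 8}, which locks those values in; drop them from M, N.
So 2 goes to M.

M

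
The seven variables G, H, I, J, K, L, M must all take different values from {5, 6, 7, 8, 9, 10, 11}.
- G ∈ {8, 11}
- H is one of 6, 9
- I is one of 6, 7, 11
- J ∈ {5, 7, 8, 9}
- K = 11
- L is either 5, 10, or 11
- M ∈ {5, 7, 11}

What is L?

10

K has just one choice, so K = 11. Remove 11 from G, I, L, M.
G has just one choice, so G = 8. Remove 8 from J.
The 5 still-open variables together cover exactly {5, 6, 7, 9, 10} — 5 values for 5 variables — and 10 appears only in L's list, so L = 10.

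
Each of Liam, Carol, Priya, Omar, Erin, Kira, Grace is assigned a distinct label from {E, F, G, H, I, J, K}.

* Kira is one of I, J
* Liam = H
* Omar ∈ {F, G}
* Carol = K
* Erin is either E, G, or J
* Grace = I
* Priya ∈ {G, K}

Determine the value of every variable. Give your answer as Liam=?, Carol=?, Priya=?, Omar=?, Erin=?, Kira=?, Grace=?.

Liam=H, Carol=K, Priya=G, Omar=F, Erin=E, Kira=J, Grace=I

Liam must be H (only option left).
Carol has just one choice, so Carol = K. Remove K from Priya.
Priya has just one choice, so Priya = G. So Omar, Erin can't be G.
Omar has just one choice, so Omar = F.
That leaves Grace = I. Eliminate I elsewhere: Kira.
Kira must be J (only option left). Eliminate J elsewhere: Erin.
Erin must be E (only option left).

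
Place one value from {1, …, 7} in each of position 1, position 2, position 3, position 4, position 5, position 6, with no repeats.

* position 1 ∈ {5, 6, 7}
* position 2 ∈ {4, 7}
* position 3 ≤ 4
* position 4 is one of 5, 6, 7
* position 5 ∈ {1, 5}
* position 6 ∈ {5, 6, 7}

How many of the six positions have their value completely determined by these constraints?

2

The 3 variables position 1, position 4, position 6 are confined to {5, 6, 7}, which locks those values in; drop them from position 2, position 5.
That leaves position 2 = 4. Strike 4 from position 3.
position 5 must be 1 (only option left). So position 3 can't be 1.
Determined: position 2=4, position 5=1. The other positions each still have more than one consistent value. That makes 2.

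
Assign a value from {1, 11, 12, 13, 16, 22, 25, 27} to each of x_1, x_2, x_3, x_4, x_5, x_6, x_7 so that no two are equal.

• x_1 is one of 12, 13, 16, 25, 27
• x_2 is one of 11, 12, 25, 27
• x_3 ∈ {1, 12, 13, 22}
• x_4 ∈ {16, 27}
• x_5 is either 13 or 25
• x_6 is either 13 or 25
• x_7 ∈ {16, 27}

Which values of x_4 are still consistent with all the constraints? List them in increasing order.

16, 27

x_4 and x_7 share exactly the 2 values {16, 27}; by pigeonhole those values go to them, so strike 16, 27 from x_1, x_2.
x_5 and x_6 share exactly the 2 values {13, 25}; by pigeonhole those values go to them, so strike 13, 25 from x_1, x_2, x_3.
x_1's domain is down to {12}, so x_1 = 12. Eliminate 12 elsewhere: x_2, x_3.
x_2 must be 11 (only option left).
No further eliminations apply; x_4 can still be any of 16, 27.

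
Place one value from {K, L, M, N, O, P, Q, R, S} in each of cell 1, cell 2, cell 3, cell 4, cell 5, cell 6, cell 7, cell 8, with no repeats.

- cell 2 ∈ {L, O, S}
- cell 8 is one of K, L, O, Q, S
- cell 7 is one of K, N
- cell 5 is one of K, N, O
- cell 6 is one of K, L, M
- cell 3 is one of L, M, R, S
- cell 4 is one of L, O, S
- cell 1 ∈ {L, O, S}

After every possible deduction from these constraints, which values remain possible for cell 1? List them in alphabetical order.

Among the 8 variables, Q fits only cell 8 (and all 8 values in {K, L, M, N, O, Q, R, S} must be used), so cell 8 = Q.
Among the 7 still-open variables, R fits only cell 3 (and all 7 values in {K, L, M, N, O, R, S} must be used), so cell 3 = R.
Among the 6 still-open variables, M fits only cell 6 (and all 6 values in {K, L, M, N, O, S} must be used), so cell 6 = M.
cell 1, cell 2, cell 4 share exactly the 3 values {L, O, S}; by pigeonhole those values go to them, so strike L, O, S from cell 5.
No further eliminations apply; cell 1 can still be any of L, O, S.

L, O, S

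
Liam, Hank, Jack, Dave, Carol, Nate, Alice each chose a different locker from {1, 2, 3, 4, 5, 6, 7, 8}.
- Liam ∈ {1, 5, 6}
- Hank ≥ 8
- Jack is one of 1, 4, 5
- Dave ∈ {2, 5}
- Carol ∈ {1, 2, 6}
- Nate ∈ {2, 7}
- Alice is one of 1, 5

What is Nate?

Hank's domain is down to {8}, so Hank = 8.
Among the 6 still-open variables, 4 fits only Jack (and all 6 values in {1, 2, 4, 5, 6, 7} must be used), so Jack = 4.
The 5 still-open variables together cover exactly {1, 2, 5, 6, 7} — 5 values for 5 variables — and 7 appears only in Nate's list, so Nate = 7.

7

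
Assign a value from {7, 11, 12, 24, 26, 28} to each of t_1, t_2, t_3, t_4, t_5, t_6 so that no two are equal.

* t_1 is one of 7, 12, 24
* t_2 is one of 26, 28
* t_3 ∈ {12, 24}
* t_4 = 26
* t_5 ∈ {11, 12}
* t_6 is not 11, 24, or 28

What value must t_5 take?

t_4's domain is down to {26}, so t_4 = 26. Remove 26 from t_2, t_6.
That leaves t_2 = 28.
The 4 still-open variables together cover exactly {7, 11, 12, 24} — 4 values for 4 variables — and 11 appears only in t_5's list, so t_5 = 11.

11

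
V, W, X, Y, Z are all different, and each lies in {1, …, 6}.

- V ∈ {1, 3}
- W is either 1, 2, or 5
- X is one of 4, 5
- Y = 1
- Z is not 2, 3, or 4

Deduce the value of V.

Y has just one choice, so Y = 1. Remove 1 from V, W, Z.
So V = 3.

3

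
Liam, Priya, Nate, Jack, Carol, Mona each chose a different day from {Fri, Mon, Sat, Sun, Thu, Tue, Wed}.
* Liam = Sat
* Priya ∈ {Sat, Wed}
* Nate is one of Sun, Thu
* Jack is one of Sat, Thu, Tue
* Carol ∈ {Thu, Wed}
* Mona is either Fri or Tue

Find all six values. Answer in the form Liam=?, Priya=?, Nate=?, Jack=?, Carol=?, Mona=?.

Liam=Sat, Priya=Wed, Nate=Sun, Jack=Tue, Carol=Thu, Mona=Fri

Liam's domain is down to {Sat}, so Liam = Sat. Strike Sat from Priya, Jack.
That leaves Priya = Wed. Strike Wed from Carol.
Carol has just one choice, so Carol = Thu. Eliminate Thu elsewhere: Nate, Jack.
Nate's domain is down to {Sun}, so Nate = Sun.
Jack has just one choice, so Jack = Tue. So Mona can't be Tue.
Mona must be Fri (only option left).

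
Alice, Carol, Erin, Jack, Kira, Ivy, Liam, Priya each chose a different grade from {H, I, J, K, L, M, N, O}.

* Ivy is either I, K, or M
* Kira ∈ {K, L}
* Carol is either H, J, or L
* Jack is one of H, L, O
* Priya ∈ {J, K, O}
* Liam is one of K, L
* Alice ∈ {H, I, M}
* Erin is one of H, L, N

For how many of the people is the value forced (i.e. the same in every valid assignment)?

The 8 variables together cover exactly {H, I, J, K, L, M, N, O} — 8 values for 8 variables — and N appears only in Erin's list, so Erin = N.
The 2 variables Kira and Liam are confined to {K, L}, which locks those values in; drop them from Carol, Jack, Ivy, Priya.
The 3 variables Carol, Jack, Priya are confined to {H, J, O}, which locks those values in; drop them from Alice.
Determined: Erin=N. The other people each still have more than one consistent value. That makes 1.

1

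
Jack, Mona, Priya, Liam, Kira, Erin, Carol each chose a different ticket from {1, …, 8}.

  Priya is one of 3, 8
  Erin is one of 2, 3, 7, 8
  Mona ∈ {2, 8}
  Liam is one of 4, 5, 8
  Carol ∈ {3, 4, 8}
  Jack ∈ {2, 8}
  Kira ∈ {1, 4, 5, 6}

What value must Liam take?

5

Jack and Mona share exactly the 2 values {2, 8}; by pigeonhole those values go to them, so strike 2, 8 from Priya, Liam, Erin, Carol.
Priya has just one choice, so Priya = 3. Remove 3 from Erin, Carol.
That leaves Erin = 7.
That leaves Carol = 4. Strike 4 from Liam, Kira.
So Liam = 5.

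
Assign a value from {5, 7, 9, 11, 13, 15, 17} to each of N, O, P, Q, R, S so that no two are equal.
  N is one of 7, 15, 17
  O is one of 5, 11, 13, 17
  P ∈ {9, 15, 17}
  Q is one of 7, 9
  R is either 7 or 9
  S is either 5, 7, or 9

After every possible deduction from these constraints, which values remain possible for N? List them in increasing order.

Q and R between them cover only {7, 9} — a naked pair. Remove those values from N, P, S.
That leaves S = 5. So O can't be 5.
The 2 variables N and P are confined to {15, 17}, which locks those values in; drop them from O.
No further eliminations apply; N can still be any of 15, 17.

15, 17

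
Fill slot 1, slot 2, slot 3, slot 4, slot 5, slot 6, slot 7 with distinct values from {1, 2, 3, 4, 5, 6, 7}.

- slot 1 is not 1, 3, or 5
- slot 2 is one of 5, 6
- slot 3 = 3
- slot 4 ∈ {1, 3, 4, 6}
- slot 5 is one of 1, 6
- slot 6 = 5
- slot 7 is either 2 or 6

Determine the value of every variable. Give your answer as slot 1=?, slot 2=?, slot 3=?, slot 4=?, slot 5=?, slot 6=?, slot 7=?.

slot 3 has just one choice, so slot 3 = 3. So slot 4 can't be 3.
slot 6 must be 5 (only option left). Strike 5 from slot 2.
That leaves slot 2 = 6. Remove 6 from slot 1, slot 4, slot 5, slot 7.
That leaves slot 5 = 1. Eliminate 1 elsewhere: slot 4.
slot 7's domain is down to {2}, so slot 7 = 2. Strike 2 from slot 1.
slot 4 has just one choice, so slot 4 = 4. Strike 4 from slot 1.
slot 1 has just one choice, so slot 1 = 7.

slot 1=7, slot 2=6, slot 3=3, slot 4=4, slot 5=1, slot 6=5, slot 7=2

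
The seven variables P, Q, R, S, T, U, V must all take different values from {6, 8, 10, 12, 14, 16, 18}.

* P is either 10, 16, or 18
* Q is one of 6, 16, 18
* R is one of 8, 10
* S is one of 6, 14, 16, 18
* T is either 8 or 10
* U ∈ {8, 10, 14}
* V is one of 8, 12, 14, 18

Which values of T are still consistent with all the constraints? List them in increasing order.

Among the 7 variables, 12 fits only V (and all 7 values in {6, 8, 10, 12, 14, 16, 18} must be used), so V = 12.
R and T between them cover only {8, 10} — a naked pair. Remove those values from P, U.
That leaves U = 14. Strike 14 from S.
No further eliminations apply; T can still be any of 8, 10.

8, 10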